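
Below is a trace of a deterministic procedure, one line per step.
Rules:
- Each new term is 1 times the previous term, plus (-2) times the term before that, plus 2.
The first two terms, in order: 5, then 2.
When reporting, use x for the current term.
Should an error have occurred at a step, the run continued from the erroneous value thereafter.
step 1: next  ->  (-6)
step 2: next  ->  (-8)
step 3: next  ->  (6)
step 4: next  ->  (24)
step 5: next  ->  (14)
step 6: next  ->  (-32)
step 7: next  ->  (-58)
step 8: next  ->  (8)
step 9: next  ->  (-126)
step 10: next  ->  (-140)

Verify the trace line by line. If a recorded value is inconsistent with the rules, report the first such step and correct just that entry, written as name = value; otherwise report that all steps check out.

step 9, x = 126

Recomputing the run from the initial state:
step 1: x = -6
step 2: x = -8
step 3: x = 6
step 4: x = 24
step 5: x = 14
step 6: x = -32
step 7: x = -58
step 8: x = 8
step 9: x = 126
step 10: x = 112
The first disagreement with the trace is at step 9, where the value should be x = 126.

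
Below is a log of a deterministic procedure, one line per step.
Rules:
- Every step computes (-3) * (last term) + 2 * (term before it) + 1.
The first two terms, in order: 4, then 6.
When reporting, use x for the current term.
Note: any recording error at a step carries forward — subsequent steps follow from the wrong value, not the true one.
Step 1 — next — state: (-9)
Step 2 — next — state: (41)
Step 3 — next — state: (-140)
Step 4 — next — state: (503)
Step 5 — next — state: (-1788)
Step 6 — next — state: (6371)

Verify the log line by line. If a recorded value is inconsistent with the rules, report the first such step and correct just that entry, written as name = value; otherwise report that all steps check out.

step 2, x = 40

Recomputing the run from the initial state:
step 1: x = -9
step 2: x = 40
step 3: x = -137
step 4: x = 492
step 5: x = -1749
step 6: x = 6232
The first disagreement with the log is at step 2, where the value should be x = 40.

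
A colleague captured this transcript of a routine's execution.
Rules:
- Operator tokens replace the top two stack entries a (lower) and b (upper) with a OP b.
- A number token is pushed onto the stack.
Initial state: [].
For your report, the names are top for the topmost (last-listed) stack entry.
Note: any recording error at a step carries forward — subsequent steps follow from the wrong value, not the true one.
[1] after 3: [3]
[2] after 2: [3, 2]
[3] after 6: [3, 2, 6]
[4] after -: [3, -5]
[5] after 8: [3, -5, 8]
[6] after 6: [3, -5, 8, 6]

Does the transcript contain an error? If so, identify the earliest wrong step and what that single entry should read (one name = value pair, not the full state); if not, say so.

step 4, top = -4

1. push 3: top = 3 (matches)
2. push 2: top = 2 (same as recorded)
3. push 6: top = 6 (confirmed correct)
4. 2 - 6 = -4 (the transcript has a different value)
Step 4 is the first one off; corrected, top = -4.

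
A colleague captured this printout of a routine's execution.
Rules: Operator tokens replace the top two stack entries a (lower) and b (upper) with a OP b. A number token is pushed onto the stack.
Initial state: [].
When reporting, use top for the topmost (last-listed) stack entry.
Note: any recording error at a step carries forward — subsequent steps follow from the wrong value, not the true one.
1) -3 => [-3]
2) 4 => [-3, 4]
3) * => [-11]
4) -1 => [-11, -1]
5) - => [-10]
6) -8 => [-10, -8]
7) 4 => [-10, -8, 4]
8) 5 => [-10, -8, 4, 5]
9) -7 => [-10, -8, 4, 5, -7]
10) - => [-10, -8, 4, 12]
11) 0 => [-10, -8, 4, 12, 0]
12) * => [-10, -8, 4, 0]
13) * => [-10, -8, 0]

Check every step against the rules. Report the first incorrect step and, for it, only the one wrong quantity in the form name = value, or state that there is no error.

step 1: push -3: top = -3 -> no discrepancy
step 2: push 4: top = 4 -> checks out
step 3: -3 * 4 = -12 -> a discrepancy with the printout
The earliest wrong entry is at step 3: it should read top = -12.

step 3, top = -12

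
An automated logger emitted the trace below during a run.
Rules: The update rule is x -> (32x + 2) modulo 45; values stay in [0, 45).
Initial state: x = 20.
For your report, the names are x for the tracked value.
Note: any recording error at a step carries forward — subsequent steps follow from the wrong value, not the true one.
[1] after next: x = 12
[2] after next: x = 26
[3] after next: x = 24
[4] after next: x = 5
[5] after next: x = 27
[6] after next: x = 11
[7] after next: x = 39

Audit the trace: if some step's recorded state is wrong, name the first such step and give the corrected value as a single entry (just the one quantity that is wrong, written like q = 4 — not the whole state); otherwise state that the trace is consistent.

no error

Recomputing the run from the initial state:
step 1: x = 12
step 2: x = 26
step 3: x = 24
step 4: x = 5
step 5: x = 27
step 6: x = 11
step 7: x = 39
This matches the trace at every step.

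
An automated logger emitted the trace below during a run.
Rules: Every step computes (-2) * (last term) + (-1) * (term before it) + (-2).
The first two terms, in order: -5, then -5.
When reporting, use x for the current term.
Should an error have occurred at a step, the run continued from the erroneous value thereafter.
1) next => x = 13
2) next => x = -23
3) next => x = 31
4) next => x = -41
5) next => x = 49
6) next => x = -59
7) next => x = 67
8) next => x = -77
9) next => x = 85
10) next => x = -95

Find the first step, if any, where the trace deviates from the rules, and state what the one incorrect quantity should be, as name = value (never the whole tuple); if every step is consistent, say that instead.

no error

Recomputing the run from the initial state:
step 1: x = 13
step 2: x = -23
step 3: x = 31
step 4: x = -41
step 5: x = 49
step 6: x = -59
step 7: x = 67
step 8: x = -77
step 9: x = 85
step 10: x = -95
This matches the trace at every step.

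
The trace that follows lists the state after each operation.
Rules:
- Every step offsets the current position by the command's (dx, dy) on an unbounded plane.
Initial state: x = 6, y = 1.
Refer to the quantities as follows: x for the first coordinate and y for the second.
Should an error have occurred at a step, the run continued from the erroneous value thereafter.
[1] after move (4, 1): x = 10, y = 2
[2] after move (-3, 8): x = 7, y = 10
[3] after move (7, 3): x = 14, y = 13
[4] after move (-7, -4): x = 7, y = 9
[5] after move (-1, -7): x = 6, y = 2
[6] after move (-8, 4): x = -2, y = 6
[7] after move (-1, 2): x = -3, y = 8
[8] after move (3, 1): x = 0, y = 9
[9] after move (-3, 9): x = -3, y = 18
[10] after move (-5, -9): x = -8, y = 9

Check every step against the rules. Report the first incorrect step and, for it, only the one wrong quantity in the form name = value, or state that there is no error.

no error

Recomputing the run from the initial state:
step 1: x = 10, y = 2
step 2: x = 7, y = 10
step 3: x = 14, y = 13
step 4: x = 7, y = 9
step 5: x = 6, y = 2
step 6: x = -2, y = 6
step 7: x = -3, y = 8
step 8: x = 0, y = 9
step 9: x = -3, y = 18
step 10: x = -8, y = 9
This matches the trace at every step.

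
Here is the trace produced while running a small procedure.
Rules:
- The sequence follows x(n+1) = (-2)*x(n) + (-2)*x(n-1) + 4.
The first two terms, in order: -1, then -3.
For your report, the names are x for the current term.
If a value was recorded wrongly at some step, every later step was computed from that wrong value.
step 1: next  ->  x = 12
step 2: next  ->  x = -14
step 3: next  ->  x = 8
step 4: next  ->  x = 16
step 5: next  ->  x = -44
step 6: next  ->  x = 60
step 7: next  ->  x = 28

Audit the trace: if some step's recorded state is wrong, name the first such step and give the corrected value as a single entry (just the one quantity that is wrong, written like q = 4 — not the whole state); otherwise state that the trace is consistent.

step 7, x = -28

Step 1: x = -2*(-3) + (-2)*(-1) + (4) = 12 — verified.
Step 2: x = -2*(12) + (-2)*(-3) + (4) = -14 — consistent with the trace.
Step 3: x = -2*(-14) + (-2)*(12) + (4) = 8 — matches.
Step 4: x = -2*(8) + (-2)*(-14) + (4) = 16 — agrees with the trace.
Step 5: x = -2*(16) + (-2)*(8) + (4) = -44 — consistent with the trace.
Step 6: x = -2*(-44) + (-2)*(16) + (4) = 60 — no discrepancy.
Step 7: x = -2*(60) + (-2)*(-44) + (4) = -28 — this is not what the trace shows.
The earliest wrong entry is at step 7: it should read x = -28.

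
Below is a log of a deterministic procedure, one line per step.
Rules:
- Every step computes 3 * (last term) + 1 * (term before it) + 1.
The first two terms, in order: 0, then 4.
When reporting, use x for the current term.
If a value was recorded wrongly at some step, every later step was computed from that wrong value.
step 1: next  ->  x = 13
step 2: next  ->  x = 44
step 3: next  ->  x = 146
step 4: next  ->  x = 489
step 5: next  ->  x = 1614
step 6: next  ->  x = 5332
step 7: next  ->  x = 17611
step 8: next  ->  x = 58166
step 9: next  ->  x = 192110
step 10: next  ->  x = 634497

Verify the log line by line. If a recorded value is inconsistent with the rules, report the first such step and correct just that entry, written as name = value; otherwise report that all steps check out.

step 4, x = 483

step 1: x = 3*(4) + (1)*(0) + (1) = 13 -> checks out
step 2: x = 3*(13) + (1)*(4) + (1) = 44 -> verified
step 3: x = 3*(44) + (1)*(13) + (1) = 146 -> exactly as logged
step 4: x = 3*(146) + (1)*(44) + (1) = 483 -> not what was recorded
Conclusion: step 4 carries the first error; the entry should be x = 483.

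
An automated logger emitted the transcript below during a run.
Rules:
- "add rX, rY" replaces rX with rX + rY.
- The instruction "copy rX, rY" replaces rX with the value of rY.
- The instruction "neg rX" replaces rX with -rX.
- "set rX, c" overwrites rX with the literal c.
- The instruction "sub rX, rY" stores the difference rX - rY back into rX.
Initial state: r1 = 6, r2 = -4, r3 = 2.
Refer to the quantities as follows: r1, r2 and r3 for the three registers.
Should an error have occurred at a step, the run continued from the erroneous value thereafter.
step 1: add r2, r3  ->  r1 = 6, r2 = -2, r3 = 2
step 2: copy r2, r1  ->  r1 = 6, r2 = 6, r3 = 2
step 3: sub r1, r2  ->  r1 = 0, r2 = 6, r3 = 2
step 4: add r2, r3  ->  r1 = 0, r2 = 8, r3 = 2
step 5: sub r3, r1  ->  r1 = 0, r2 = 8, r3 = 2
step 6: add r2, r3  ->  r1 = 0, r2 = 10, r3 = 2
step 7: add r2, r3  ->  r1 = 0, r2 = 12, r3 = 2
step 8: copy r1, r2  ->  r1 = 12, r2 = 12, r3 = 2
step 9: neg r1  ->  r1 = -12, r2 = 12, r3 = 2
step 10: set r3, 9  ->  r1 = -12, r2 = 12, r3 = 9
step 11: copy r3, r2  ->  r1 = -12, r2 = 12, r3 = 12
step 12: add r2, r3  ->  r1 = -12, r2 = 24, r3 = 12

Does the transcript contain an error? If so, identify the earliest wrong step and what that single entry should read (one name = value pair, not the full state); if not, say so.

no error

1. r2 = -4 + 2 = -2 (no discrepancy)
2. r2 = 6 (consistent with the transcript)
3. r1 = 6 - 6 = 0 (same as recorded)
4. r2 = 6 + 2 = 8 (checks out)
5. r3 = 2 - 0 = 2 (verified)
6. r2 = 8 + 2 = 10 (consistent with the transcript)
7. r2 = 10 + 2 = 12 (consistent with the transcript)
8. r1 = 12 (matches)
9. r1 = -(12) = -12 (same as recorded)
10. r3 = 9 (no discrepancy)
11. r3 = 12 (consistent with the transcript)
12. r2 = 12 + 12 = 24 (matches)
No step deviates from the rules.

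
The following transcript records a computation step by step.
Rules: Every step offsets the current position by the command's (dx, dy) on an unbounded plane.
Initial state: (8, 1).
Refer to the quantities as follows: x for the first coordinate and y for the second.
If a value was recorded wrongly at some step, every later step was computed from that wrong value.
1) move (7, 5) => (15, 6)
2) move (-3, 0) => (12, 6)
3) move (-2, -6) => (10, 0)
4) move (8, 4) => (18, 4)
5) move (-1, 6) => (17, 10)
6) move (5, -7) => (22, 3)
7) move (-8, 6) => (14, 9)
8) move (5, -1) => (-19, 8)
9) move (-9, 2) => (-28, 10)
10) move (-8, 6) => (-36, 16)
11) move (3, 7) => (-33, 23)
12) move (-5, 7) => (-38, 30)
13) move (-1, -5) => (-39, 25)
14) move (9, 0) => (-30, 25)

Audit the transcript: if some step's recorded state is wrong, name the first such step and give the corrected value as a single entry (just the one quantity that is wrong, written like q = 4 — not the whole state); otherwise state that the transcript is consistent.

Step 1: x = 8 + (7) = 15, y = 1 + (5) = 6 — agrees with the transcript.
Step 2: x = 15 + (-3) = 12, y = 6 + (0) = 6 — same as recorded.
Step 3: x = 12 + (-2) = 10, y = 6 + (-6) = 0 — confirmed correct.
Step 4: x = 10 + (8) = 18, y = 0 + (4) = 4 — matches.
Step 5: x = 18 + (-1) = 17, y = 4 + (6) = 10 — verified.
Step 6: x = 17 + (5) = 22, y = 10 + (-7) = 3 — consistent with the transcript.
Step 7: x = 22 + (-8) = 14, y = 3 + (6) = 9 — matches.
Step 8: x = 14 + (5) = 19, y = 9 + (-1) = 8 — the entry is off here.
So the first discrepancy is step 8, where the right value is x = 19.

step 8, x = 19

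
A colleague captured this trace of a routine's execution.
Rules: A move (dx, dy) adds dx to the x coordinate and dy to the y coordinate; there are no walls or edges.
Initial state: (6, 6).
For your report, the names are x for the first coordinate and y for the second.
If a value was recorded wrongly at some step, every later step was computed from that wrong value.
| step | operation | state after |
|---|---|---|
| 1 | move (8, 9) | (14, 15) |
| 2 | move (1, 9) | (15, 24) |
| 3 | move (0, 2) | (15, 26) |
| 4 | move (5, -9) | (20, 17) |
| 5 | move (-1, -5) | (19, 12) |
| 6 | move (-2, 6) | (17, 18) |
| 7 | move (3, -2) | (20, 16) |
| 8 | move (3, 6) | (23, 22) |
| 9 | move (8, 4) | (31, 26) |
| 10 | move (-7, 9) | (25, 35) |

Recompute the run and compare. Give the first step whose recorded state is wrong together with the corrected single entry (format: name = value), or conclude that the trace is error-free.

1. x = 6 + (8) = 14, y = 6 + (9) = 15 (exactly as logged)
2. x = 14 + (1) = 15, y = 15 + (9) = 24 (checks out)
3. x = 15 + (0) = 15, y = 24 + (2) = 26 (same as recorded)
4. x = 15 + (5) = 20, y = 26 + (-9) = 17 (checks out)
5. x = 20 + (-1) = 19, y = 17 + (-5) = 12 (in agreement)
6. x = 19 + (-2) = 17, y = 12 + (6) = 18 (no discrepancy)
7. x = 17 + (3) = 20, y = 18 + (-2) = 16 (same as recorded)
8. x = 20 + (3) = 23, y = 16 + (6) = 22 (exactly as logged)
9. x = 23 + (8) = 31, y = 22 + (4) = 26 (agrees with the trace)
10. x = 31 + (-7) = 24, y = 26 + (9) = 35 (the entry is off here)
That makes step 10 the first incorrect line — x = 24 is what it should show.

step 10, x = 24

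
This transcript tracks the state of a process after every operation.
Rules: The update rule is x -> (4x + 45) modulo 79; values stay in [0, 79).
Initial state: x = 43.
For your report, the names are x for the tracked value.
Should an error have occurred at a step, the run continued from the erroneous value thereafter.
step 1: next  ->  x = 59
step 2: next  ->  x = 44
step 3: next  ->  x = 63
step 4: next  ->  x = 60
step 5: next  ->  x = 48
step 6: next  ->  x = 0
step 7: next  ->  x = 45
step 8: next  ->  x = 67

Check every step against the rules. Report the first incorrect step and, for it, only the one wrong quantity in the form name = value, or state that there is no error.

no error

Recomputing the run from the initial state:
step 1: x = 59
step 2: x = 44
step 3: x = 63
step 4: x = 60
step 5: x = 48
step 6: x = 0
step 7: x = 45
step 8: x = 67
This matches the transcript at every step.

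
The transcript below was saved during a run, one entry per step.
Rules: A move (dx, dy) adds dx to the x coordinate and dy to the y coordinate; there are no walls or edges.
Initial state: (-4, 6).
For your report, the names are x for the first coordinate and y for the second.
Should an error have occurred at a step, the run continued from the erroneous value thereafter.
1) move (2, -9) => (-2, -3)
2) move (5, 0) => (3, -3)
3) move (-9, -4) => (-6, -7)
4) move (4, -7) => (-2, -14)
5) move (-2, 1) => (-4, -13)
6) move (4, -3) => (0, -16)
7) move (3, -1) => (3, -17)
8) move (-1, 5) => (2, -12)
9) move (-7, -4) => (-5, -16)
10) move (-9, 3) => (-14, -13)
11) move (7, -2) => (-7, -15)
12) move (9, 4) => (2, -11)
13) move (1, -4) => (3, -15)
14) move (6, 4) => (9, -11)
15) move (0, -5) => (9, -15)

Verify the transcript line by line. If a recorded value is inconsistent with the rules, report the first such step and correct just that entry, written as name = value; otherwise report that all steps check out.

step 1: x = -4 + (2) = -2, y = 6 + (-9) = -3 -> matches
step 2: x = -2 + (5) = 3, y = -3 + (0) = -3 -> no discrepancy
step 3: x = 3 + (-9) = -6, y = -3 + (-4) = -7 -> checks out
step 4: x = -6 + (4) = -2, y = -7 + (-7) = -14 -> in agreement
step 5: x = -2 + (-2) = -4, y = -14 + (1) = -13 -> same as recorded
step 6: x = -4 + (4) = 0, y = -13 + (-3) = -16 -> exactly as logged
step 7: x = 0 + (3) = 3, y = -16 + (-1) = -17 -> same as recorded
step 8: x = 3 + (-1) = 2, y = -17 + (5) = -12 -> exactly as logged
step 9: x = 2 + (-7) = -5, y = -12 + (-4) = -16 -> agrees with the transcript
step 10: x = -5 + (-9) = -14, y = -16 + (3) = -13 -> in agreement
step 11: x = -14 + (7) = -7, y = -13 + (-2) = -15 -> consistent with the transcript
step 12: x = -7 + (9) = 2, y = -15 + (4) = -11 -> confirmed correct
step 13: x = 2 + (1) = 3, y = -11 + (-4) = -15 -> agrees with the transcript
step 14: x = 3 + (6) = 9, y = -15 + (4) = -11 -> confirmed correct
step 15: x = 9 + (0) = 9, y = -11 + (-5) = -16 -> a discrepancy with the transcript
Conclusion: step 15 carries the first error; the entry should be y = -16.

step 15, y = -16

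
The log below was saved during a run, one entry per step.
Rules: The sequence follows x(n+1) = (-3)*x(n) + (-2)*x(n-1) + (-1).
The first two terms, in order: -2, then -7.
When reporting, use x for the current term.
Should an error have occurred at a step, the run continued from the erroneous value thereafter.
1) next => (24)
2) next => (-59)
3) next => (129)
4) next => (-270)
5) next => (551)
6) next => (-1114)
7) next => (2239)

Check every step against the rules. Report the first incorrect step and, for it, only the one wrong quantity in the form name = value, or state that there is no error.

Step 1: x = -3*(-7) + (-2)*(-2) + (-1) = 24 — same as recorded.
Step 2: x = -3*(24) + (-2)*(-7) + (-1) = -59 — agrees with the log.
Step 3: x = -3*(-59) + (-2)*(24) + (-1) = 128 — this is not what the log shows.
That makes step 3 the first incorrect line — x = 128 is what it should show.

step 3, x = 128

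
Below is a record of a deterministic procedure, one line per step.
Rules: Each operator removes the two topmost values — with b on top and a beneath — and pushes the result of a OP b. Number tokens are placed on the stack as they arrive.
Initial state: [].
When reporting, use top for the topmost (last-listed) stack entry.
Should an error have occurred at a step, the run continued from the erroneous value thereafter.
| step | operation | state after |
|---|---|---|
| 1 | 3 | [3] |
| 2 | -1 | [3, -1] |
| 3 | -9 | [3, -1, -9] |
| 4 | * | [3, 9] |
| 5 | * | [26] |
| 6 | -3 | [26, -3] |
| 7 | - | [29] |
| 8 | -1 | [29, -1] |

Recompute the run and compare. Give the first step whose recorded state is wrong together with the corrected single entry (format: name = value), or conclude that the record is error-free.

Recomputing the run from the initial state:
step 1: [3]
step 2: [3, -1]
step 3: [3, -1, -9]
step 4: [3, 9]
step 5: [27]
step 6: [27, -3]
step 7: [30]
step 8: [30, -1]
The first disagreement with the record is at step 5, where the value should be top = 27.

step 5, top = 27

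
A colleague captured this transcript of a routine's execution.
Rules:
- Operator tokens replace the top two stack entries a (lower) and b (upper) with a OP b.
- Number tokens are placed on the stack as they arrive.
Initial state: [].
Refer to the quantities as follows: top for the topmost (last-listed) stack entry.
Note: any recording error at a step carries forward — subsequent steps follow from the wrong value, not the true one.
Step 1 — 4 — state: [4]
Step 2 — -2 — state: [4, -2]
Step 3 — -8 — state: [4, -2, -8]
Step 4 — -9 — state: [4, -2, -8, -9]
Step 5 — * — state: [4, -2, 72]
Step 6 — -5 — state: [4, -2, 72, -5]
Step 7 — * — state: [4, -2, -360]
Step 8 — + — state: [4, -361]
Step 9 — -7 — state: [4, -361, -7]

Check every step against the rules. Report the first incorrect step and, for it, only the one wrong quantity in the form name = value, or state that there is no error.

step 8, top = -362

Recomputing the run from the initial state:
step 1: [4]
step 2: [4, -2]
step 3: [4, -2, -8]
step 4: [4, -2, -8, -9]
step 5: [4, -2, 72]
step 6: [4, -2, 72, -5]
step 7: [4, -2, -360]
step 8: [4, -362]
step 9: [4, -362, -7]
The first disagreement with the transcript is at step 8, where the value should be top = -362.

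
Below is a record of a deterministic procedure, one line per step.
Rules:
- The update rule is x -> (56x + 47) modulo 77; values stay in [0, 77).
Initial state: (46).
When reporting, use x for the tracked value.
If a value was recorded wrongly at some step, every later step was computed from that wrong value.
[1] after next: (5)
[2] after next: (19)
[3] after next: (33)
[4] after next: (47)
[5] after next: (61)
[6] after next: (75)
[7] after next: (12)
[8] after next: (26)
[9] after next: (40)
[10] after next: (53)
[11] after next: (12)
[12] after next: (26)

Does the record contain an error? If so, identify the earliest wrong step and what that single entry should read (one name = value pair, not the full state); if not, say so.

Recomputing the run from the initial state:
step 1: x = 5
step 2: x = 19
step 3: x = 33
step 4: x = 47
step 5: x = 61
step 6: x = 75
step 7: x = 12
step 8: x = 26
step 9: x = 40
step 10: x = 54
step 11: x = 68
step 12: x = 5
The first disagreement with the record is at step 10, where the value should be x = 54.

step 10, x = 54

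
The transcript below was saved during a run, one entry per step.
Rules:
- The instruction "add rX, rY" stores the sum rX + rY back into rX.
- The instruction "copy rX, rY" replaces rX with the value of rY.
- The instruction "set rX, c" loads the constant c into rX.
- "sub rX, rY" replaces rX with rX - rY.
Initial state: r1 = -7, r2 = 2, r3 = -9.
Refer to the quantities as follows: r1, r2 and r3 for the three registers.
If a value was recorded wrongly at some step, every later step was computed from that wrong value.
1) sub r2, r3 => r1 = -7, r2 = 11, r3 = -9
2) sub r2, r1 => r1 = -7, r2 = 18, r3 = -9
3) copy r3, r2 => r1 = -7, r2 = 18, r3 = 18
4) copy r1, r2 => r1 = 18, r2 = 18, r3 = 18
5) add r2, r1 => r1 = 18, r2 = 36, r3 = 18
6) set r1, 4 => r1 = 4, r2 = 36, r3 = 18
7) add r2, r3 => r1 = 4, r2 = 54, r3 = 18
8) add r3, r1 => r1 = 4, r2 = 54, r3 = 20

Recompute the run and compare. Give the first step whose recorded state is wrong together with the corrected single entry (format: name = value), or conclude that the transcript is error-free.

Recomputing the run from the initial state:
step 1: r1 = -7, r2 = 11, r3 = -9
step 2: r1 = -7, r2 = 18, r3 = -9
step 3: r1 = -7, r2 = 18, r3 = 18
step 4: r1 = 18, r2 = 18, r3 = 18
step 5: r1 = 18, r2 = 36, r3 = 18
step 6: r1 = 4, r2 = 36, r3 = 18
step 7: r1 = 4, r2 = 54, r3 = 18
step 8: r1 = 4, r2 = 54, r3 = 22
The first disagreement with the transcript is at step 8, where the value should be r3 = 22.

step 8, r3 = 22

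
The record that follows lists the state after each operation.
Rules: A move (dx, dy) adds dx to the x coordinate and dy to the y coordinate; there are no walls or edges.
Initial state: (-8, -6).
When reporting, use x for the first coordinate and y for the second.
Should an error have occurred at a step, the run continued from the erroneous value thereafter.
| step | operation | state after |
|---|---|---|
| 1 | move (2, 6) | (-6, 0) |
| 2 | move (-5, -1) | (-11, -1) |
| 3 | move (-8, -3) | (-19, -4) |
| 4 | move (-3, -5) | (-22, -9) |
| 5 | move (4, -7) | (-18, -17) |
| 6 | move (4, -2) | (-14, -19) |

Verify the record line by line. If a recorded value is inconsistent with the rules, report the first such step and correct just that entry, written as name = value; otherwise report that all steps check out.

step 5, y = -16

Recomputing the run from the initial state:
step 1: x = -6, y = 0
step 2: x = -11, y = -1
step 3: x = -19, y = -4
step 4: x = -22, y = -9
step 5: x = -18, y = -16
step 6: x = -14, y = -18
The first disagreement with the record is at step 5, where the value should be y = -16.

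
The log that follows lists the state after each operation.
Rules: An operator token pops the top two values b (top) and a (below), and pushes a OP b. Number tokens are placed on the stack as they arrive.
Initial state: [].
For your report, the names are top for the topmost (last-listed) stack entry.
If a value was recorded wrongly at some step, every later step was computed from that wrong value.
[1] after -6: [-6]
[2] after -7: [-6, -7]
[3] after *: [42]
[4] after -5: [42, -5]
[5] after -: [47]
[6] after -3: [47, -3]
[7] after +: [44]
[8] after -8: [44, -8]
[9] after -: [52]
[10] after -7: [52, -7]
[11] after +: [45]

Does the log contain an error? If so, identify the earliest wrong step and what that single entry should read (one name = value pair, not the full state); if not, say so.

Step 1: push -6: top = -6 — exactly as logged.
Step 2: push -7: top = -7 — exactly as logged.
Step 3: -6 * -7 = 42 — matches.
Step 4: push -5: top = -5 — confirmed correct.
Step 5: 42 - -5 = 47 — no discrepancy.
Step 6: push -3: top = -3 — in agreement.
Step 7: 47 + -3 = 44 — in agreement.
Step 8: push -8: top = -8 — verified.
Step 9: 44 - -8 = 52 — exactly as logged.
Step 10: push -7: top = -7 — confirmed correct.
Step 11: 52 + -7 = 45 — checks out.
The recomputation confirms every line.

no error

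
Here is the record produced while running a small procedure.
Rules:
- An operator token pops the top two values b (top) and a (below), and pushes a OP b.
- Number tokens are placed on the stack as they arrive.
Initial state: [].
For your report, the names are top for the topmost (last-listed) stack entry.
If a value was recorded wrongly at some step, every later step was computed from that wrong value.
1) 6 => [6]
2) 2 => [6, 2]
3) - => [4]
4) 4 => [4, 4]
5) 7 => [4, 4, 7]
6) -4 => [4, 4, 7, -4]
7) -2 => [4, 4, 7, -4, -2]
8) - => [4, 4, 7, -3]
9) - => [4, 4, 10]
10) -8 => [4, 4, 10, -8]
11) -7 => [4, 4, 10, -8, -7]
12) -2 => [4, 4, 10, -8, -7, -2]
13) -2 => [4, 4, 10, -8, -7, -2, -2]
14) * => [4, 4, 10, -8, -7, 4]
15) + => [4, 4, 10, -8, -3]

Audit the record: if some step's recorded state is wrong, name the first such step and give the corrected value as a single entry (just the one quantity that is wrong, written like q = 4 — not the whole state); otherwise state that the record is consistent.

step 1: push 6: top = 6 -> consistent with the record
step 2: push 2: top = 2 -> verified
step 3: 6 - 2 = 4 -> exactly as logged
step 4: push 4: top = 4 -> same as recorded
step 5: push 7: top = 7 -> checks out
step 6: push -4: top = -4 -> same as recorded
step 7: push -2: top = -2 -> no discrepancy
step 8: -4 - -2 = -2 -> the record disagrees here
The audit stops at step 8: the recorded entry is wrong and should be top = -2.

step 8, top = -2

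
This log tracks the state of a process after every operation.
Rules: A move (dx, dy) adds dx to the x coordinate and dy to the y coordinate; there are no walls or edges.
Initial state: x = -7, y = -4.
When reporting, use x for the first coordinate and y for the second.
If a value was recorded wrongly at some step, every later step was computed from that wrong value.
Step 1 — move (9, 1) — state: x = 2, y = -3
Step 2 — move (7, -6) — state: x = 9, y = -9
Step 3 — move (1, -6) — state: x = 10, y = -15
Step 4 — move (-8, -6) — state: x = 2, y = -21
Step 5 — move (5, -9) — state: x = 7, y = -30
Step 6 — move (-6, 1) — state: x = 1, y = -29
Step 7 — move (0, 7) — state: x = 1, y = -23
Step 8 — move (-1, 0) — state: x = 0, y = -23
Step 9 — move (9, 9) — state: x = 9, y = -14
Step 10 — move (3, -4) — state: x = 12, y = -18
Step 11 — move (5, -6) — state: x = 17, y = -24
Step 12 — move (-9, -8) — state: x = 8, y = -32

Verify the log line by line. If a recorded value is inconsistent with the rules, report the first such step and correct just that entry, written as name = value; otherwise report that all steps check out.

1. x = -7 + (9) = 2, y = -4 + (1) = -3 (matches)
2. x = 2 + (7) = 9, y = -3 + (-6) = -9 (checks out)
3. x = 9 + (1) = 10, y = -9 + (-6) = -15 (checks out)
4. x = 10 + (-8) = 2, y = -15 + (-6) = -21 (exactly as logged)
5. x = 2 + (5) = 7, y = -21 + (-9) = -30 (in agreement)
6. x = 7 + (-6) = 1, y = -30 + (1) = -29 (verified)
7. x = 1 + (0) = 1, y = -29 + (7) = -22 (this is not what the log shows)
So the first discrepancy is step 7, where the right value is y = -22.

step 7, y = -22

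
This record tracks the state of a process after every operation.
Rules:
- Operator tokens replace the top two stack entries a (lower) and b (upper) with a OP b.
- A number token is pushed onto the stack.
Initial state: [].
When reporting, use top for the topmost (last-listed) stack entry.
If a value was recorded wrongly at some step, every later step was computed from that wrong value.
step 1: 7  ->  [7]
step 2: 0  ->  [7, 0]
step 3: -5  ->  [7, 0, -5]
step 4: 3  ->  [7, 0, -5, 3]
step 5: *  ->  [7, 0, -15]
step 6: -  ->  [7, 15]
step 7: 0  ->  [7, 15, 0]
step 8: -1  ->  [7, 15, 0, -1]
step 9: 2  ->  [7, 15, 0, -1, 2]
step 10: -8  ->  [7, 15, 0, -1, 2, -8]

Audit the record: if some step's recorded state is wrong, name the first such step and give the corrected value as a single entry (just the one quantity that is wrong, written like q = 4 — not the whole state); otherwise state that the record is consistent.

no error

Recomputing the run from the initial state:
step 1: [7]
step 2: [7, 0]
step 3: [7, 0, -5]
step 4: [7, 0, -5, 3]
step 5: [7, 0, -15]
step 6: [7, 15]
step 7: [7, 15, 0]
step 8: [7, 15, 0, -1]
step 9: [7, 15, 0, -1, 2]
step 10: [7, 15, 0, -1, 2, -8]
This matches the record at every step.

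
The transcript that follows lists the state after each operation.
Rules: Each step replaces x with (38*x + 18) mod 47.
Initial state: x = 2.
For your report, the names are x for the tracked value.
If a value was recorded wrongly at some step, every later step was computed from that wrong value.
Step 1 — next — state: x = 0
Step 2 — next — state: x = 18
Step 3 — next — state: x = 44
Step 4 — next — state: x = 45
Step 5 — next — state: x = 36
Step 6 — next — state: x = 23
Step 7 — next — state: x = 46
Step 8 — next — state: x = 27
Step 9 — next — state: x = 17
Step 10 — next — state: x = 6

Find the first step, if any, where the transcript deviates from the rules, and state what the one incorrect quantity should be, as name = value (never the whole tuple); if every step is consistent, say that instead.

Recomputing the run from the initial state:
step 1: x = 0
step 2: x = 18
step 3: x = 44
step 4: x = 45
step 5: x = 36
step 6: x = 23
step 7: x = 46
step 8: x = 27
step 9: x = 10
step 10: x = 22
The first disagreement with the transcript is at step 9, where the value should be x = 10.

step 9, x = 10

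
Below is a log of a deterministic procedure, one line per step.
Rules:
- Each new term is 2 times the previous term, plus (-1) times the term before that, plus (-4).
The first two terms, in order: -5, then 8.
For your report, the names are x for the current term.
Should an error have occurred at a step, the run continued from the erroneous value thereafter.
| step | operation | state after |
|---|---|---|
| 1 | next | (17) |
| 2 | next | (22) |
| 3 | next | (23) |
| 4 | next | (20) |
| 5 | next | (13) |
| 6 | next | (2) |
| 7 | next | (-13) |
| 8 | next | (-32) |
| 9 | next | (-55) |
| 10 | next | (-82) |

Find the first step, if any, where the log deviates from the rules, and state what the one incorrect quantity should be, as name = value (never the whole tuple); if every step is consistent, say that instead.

Recomputing the run from the initial state:
step 1: x = 17
step 2: x = 22
step 3: x = 23
step 4: x = 20
step 5: x = 13
step 6: x = 2
step 7: x = -13
step 8: x = -32
step 9: x = -55
step 10: x = -82
This matches the log at every step.

no error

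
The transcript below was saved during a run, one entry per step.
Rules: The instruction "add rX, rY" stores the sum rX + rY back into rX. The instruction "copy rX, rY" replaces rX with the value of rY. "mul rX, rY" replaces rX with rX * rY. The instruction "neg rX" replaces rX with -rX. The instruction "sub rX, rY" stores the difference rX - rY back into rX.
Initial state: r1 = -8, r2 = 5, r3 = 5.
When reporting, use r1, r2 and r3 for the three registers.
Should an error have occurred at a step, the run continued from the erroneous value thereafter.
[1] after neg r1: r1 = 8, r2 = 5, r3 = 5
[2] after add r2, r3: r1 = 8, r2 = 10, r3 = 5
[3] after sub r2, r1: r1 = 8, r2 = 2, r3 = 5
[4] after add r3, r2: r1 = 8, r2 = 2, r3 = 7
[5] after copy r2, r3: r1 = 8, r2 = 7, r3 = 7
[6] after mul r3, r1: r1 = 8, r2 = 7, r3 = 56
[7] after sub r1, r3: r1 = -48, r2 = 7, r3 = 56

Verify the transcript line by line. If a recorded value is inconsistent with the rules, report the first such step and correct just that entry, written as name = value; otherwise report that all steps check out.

no error

1. r1 = -(-8) = 8 (confirmed correct)
2. r2 = 5 + 5 = 10 (agrees with the transcript)
3. r2 = 10 - 8 = 2 (no discrepancy)
4. r3 = 5 + 2 = 7 (checks out)
5. r2 = 7 (no discrepancy)
6. r3 = 7 * 8 = 56 (agrees with the transcript)
7. r1 = 8 - 56 = -48 (verified)
Every step is consistent.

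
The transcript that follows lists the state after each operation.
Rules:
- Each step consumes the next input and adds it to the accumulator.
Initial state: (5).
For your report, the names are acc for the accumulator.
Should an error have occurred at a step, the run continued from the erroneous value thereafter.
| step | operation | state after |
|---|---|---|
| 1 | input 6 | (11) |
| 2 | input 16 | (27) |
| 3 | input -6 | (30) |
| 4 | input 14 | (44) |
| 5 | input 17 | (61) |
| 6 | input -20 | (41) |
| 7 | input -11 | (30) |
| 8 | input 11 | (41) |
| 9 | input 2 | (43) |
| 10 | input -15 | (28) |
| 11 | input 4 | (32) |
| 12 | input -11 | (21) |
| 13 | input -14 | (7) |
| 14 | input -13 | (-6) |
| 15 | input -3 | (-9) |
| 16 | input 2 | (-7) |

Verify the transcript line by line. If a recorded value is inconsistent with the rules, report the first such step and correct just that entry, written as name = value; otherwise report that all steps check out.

Recomputing the run from the initial state:
step 1: acc = 11
step 2: acc = 27
step 3: acc = 21
step 4: acc = 35
step 5: acc = 52
step 6: acc = 32
step 7: acc = 21
step 8: acc = 32
step 9: acc = 34
step 10: acc = 19
step 11: acc = 23
step 12: acc = 12
step 13: acc = -2
step 14: acc = -15
step 15: acc = -18
step 16: acc = -16
The first disagreement with the transcript is at step 3, where the value should be acc = 21.

step 3, acc = 21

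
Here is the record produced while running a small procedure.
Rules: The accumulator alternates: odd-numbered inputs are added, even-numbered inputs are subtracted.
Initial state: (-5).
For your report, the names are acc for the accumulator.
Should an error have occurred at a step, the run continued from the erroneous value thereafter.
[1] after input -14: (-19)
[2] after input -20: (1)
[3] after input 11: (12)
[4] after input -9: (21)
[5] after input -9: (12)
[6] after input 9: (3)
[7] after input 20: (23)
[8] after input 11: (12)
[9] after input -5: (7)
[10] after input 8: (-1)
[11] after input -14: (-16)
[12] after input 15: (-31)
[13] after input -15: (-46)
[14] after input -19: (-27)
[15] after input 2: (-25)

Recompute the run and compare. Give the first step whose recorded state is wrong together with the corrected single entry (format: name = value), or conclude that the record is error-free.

step 11, acc = -15

Recomputing the run from the initial state:
step 1: acc = -19
step 2: acc = 1
step 3: acc = 12
step 4: acc = 21
step 5: acc = 12
step 6: acc = 3
step 7: acc = 23
step 8: acc = 12
step 9: acc = 7
step 10: acc = -1
step 11: acc = -15
step 12: acc = -30
step 13: acc = -45
step 14: acc = -26
step 15: acc = -24
The first disagreement with the record is at step 11, where the value should be acc = -15.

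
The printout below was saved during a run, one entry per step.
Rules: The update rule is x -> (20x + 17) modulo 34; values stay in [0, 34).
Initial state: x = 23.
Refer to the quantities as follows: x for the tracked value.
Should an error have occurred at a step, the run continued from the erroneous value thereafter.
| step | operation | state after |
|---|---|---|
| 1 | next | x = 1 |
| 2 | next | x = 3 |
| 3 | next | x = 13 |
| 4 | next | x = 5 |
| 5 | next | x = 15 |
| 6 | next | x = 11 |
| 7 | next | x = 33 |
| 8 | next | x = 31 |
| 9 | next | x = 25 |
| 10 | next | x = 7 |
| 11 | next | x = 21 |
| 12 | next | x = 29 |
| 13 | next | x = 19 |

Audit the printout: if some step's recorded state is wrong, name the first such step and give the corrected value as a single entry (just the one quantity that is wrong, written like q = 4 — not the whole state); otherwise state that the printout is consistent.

step 3, x = 9

Recomputing the run from the initial state:
step 1: x = 1
step 2: x = 3
step 3: x = 9
step 4: x = 27
step 5: x = 13
step 6: x = 5
step 7: x = 15
step 8: x = 11
step 9: x = 33
step 10: x = 31
step 11: x = 25
step 12: x = 7
step 13: x = 21
The first disagreement with the printout is at step 3, where the value should be x = 9.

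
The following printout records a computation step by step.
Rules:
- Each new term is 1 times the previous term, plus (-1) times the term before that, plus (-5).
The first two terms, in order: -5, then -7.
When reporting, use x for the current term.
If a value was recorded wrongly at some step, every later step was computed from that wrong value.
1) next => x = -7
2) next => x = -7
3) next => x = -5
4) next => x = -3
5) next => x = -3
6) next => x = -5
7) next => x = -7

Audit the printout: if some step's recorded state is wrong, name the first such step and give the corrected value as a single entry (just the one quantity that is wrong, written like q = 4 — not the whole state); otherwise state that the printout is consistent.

step 2, x = -5

Recomputing the run from the initial state:
step 1: x = -7
step 2: x = -5
step 3: x = -3
step 4: x = -3
step 5: x = -5
step 6: x = -7
step 7: x = -7
The first disagreement with the printout is at step 2, where the value should be x = -5.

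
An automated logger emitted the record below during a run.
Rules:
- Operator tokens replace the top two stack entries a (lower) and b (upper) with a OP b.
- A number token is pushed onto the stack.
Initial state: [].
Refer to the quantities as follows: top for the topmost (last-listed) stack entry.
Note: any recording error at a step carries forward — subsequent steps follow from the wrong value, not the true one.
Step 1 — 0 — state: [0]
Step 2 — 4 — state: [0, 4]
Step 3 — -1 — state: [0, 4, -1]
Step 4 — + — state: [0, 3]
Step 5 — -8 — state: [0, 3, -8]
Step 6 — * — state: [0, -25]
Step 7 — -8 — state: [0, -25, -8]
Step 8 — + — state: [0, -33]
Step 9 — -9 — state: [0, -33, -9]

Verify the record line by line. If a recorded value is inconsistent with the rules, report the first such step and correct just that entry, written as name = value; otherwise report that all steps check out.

step 6, top = -24

Recomputing the run from the initial state:
step 1: [0]
step 2: [0, 4]
step 3: [0, 4, -1]
step 4: [0, 3]
step 5: [0, 3, -8]
step 6: [0, -24]
step 7: [0, -24, -8]
step 8: [0, -32]
step 9: [0, -32, -9]
The first disagreement with the record is at step 6, where the value should be top = -24.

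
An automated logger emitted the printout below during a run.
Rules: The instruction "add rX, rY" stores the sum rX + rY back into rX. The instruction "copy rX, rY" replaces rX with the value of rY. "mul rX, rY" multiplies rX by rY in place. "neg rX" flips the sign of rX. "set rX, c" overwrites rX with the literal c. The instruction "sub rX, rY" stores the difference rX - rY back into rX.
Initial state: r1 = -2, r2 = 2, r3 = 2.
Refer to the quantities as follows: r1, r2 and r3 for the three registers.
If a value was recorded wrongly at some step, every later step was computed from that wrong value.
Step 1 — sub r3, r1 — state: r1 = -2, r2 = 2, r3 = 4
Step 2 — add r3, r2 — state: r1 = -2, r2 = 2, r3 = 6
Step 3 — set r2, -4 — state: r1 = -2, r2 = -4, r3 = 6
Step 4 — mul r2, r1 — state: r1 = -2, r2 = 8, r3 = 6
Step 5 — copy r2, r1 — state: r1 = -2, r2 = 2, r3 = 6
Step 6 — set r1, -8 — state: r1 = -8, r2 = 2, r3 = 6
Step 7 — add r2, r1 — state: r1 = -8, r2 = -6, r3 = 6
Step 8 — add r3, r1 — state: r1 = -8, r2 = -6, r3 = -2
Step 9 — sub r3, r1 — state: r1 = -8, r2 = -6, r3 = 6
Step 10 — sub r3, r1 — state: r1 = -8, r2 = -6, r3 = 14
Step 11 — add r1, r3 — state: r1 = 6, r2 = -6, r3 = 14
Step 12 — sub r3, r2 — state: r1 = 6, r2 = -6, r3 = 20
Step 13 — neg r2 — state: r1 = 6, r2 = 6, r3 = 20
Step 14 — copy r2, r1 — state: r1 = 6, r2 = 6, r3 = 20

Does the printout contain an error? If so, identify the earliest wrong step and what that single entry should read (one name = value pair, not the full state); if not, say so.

Step 1: r3 = 2 - -2 = 4 — matches.
Step 2: r3 = 4 + 2 = 6 — in agreement.
Step 3: r2 = -4 — in agreement.
Step 4: r2 = -4 * -2 = 8 — matches.
Step 5: r2 = -2 — a discrepancy with the printout.
Step 5 is the first one off; corrected, r2 = -2.

step 5, r2 = -2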